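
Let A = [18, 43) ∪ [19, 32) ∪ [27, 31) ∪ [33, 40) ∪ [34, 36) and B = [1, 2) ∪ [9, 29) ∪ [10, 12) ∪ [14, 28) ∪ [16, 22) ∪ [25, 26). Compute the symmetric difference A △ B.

First set merges to [18, 43).
Second set merges to [1, 2), [9, 29).
A \ B = [29, 43).
B \ A = [1, 2), [9, 18).
Union of the two gives the symmetric difference.

[1, 2) ∪ [9, 18) ∪ [29, 43)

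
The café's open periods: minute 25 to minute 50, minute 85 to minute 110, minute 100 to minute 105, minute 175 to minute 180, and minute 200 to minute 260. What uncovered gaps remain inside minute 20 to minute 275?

Covered (merged): minute 25 to minute 50, minute 85 to minute 110, minute 175 to minute 180, minute 200 to minute 260.
Uncovered inside minute 20 to minute 275: minute 20 to minute 25, minute 50 to minute 85, minute 110 to minute 175, minute 180 to minute 200, minute 260 to minute 275.

minute 20 to minute 25, minute 50 to minute 85, minute 110 to minute 175, minute 180 to minute 200, minute 260 to minute 275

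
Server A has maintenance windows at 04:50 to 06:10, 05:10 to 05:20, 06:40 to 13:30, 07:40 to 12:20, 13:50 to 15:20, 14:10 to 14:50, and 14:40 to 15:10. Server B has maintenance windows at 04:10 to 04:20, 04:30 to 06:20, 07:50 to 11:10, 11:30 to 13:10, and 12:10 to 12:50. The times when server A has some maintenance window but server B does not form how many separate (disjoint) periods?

First set merges to 04:50–06:10, 06:40–13:30, 13:50–15:20.
Second set merges to 04:10–04:20, 04:30–06:20, 07:50–11:10, 11:30–13:10.
A \ B = 06:40–07:50, 11:10–11:30, 13:10–13:30, 13:50–15:20.
That is 4 disjoint pieces.

4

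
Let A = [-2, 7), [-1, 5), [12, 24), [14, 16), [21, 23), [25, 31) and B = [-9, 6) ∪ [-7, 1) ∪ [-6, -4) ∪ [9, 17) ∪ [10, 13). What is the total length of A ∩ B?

First set merges to [-2, 7), [12, 24), [25, 31).
Second set merges to [-9, 6), [9, 17).
A ∩ B = [-2, 6), [12, 17).
Total: 8 + 5 = 13.

13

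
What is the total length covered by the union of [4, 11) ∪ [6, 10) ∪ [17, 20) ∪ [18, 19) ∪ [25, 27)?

12

Merged: [4, 11), [17, 20), [25, 27).
Lengths: 7 + 3 + 2 = 12.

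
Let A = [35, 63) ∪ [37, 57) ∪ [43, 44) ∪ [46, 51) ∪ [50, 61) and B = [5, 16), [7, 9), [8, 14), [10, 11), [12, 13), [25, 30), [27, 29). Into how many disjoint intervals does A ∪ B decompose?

3

First set merges to [35, 63).
Second set merges to [5, 16), [25, 30).
A ∪ B = [5, 16), [25, 30), [35, 63).
That is 3 disjoint pieces.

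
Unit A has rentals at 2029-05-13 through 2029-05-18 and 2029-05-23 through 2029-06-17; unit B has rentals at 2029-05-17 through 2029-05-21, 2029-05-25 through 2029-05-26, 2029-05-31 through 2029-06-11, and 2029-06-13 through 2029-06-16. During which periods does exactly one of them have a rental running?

A \ B = 2029-05-13 through 2029-05-16, 2029-05-23 through 2029-05-24, 2029-05-27 through 2029-05-30, 2029-06-12 through 2029-06-12, 2029-06-17 through 2029-06-17.
B \ A = 2029-05-19 through 2029-05-21.
Union of the two gives the symmetric difference.

2029-05-13 through 2029-05-16, 2029-05-19 through 2029-05-21, 2029-05-23 through 2029-05-24, 2029-05-27 through 2029-05-30, 2029-06-12 through 2029-06-12, 2029-06-17 through 2029-06-17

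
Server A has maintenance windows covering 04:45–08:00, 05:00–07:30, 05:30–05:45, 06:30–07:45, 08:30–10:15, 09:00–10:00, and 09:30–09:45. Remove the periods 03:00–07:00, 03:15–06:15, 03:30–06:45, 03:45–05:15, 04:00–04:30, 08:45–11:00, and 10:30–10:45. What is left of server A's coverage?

07:00–08:00, 08:30–08:45

First set merges to 04:45–08:00, 08:30–10:15.
Second set merges to 03:00–07:00, 08:45–11:00.
04:45–08:00 minus B → 07:00–08:00.
08:30–10:15 minus B → 08:30–08:45.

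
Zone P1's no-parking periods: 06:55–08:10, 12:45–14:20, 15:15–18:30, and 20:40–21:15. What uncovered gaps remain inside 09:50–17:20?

09:50-12:45, 14:20-15:15

After merging, the occupied span is 06:55-08:10, 12:45-14:20, 15:15-18:30, 20:40-21:15.
Complement within 09:50-17:20: 09:50-12:45, 14:20-15:15.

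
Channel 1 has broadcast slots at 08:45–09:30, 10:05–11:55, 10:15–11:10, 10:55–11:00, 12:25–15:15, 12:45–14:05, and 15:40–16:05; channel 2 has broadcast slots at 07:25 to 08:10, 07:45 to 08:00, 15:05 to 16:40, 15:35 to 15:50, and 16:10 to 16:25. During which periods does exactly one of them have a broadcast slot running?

07:25–08:10, 08:45–09:30, 10:05–11:55, 12:25–15:05, 15:15–15:40, 16:05–16:40

Merge the first list: 08:45–09:30, 10:05–11:55, 12:25–15:15, 15:40–16:05.
Merge the second list: 07:25–08:10, 15:05–16:40.
Only in the first: 08:45–09:30, 10:05–11:55, 12:25–15:05.
Only in the second: 07:25–08:10, 15:15–15:40, 16:05–16:40.
Together these are the periods covered by exactly one.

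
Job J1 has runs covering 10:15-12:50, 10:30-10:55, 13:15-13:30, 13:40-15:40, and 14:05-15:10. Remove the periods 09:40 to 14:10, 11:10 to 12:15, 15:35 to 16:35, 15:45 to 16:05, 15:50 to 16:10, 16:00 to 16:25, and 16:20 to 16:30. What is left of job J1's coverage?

14:10–15:35

Merge the first list: 10:15–12:50, 13:15–13:30, 13:40–15:40.
Merge the second list: 09:40–14:10, 15:35–16:35.
10:15–12:50: fully covered by B → removed.
13:15–13:30: fully covered by B → removed.
13:40–15:40 minus B → 14:10–15:35.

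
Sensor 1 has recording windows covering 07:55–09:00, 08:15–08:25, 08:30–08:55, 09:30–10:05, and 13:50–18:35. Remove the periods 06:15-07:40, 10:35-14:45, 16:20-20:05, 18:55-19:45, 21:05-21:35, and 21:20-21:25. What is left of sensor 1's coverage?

First set merges to 07:55–09:00, 09:30–10:05, 13:50–18:35.
Second set merges to 06:15–07:40, 10:35–14:45, 16:20–20:05, 21:05–21:35.
07:55–09:00: no B overlap → unchanged.
09:30–10:05: no B overlap → unchanged.
13:50–18:35 minus B → 14:45–16:20.

07:55–09:00, 09:30–10:05, 14:45–16:20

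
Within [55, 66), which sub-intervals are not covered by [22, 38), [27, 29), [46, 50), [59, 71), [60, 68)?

After merging, the occupied span is [22, 38), [46, 50), [59, 71).
Gaps within [55, 66): [55, 59).

[55, 59)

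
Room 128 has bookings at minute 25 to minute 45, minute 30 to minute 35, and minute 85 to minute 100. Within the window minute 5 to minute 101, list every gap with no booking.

After merging, the occupied span is minute 25 to minute 45, minute 85 to minute 100.
Gaps within minute 5 to minute 101: minute 5 to minute 25, minute 45 to minute 85, minute 100 to minute 101.

minute 5 to minute 25, minute 45 to minute 85, minute 100 to minute 101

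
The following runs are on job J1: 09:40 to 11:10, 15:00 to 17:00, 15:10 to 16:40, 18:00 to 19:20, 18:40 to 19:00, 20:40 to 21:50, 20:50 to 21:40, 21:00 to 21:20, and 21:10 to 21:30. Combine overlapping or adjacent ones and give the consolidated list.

15:00-17:00 is disjoint → start new block.
15:10-16:40 overlaps/touches 15:00-17:00 → extend to 15:00-17:00.
18:00-19:20 is disjoint → start new block.
18:40-19:00 overlaps/touches 18:00-19:20 → extend to 18:00-19:20.
20:40-21:50 is disjoint → start new block.
20:50-21:40 overlaps/touches 20:40-21:50 → extend to 20:40-21:50.
21:00-21:20 overlaps/touches 20:40-21:50 → extend to 20:40-21:50.
21:10-21:30 overlaps/touches 20:40-21:50 → extend to 20:40-21:50.

09:40-11:10, 15:00-17:00, 18:00-19:20, 20:40-21:50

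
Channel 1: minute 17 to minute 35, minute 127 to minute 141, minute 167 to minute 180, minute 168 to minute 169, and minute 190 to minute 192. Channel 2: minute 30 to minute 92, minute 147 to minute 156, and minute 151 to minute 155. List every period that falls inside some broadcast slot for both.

minute 30 to minute 35

Merge the first list: minute 17 to minute 35, minute 127 to minute 141, minute 167 to minute 180, minute 190 to minute 192.
Merge the second list: minute 30 to minute 92, minute 147 to minute 156.
minute 17 to minute 35 ∩ B → minute 30 to minute 35.
minute 127 to minute 141 meets no B interval.
minute 167 to minute 180 meets no B interval.
minute 190 to minute 192 meets no B interval.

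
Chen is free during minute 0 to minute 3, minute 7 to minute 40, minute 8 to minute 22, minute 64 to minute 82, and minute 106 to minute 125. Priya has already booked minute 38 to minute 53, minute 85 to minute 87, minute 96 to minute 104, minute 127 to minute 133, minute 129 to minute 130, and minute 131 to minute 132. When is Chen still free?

First set merges to minute 0 to minute 3, minute 7 to minute 40, minute 64 to minute 82, minute 106 to minute 125.
Second set merges to minute 38 to minute 53, minute 85 to minute 87, minute 96 to minute 104, minute 127 to minute 133.
minute 0 to minute 3 is untouched.
minute 7 to minute 40 with B removed leaves minute 7 to minute 38.
minute 64 to minute 82 is untouched.
minute 106 to minute 125 is untouched.

minute 0 to minute 3, minute 7 to minute 38, minute 64 to minute 82, minute 106 to minute 125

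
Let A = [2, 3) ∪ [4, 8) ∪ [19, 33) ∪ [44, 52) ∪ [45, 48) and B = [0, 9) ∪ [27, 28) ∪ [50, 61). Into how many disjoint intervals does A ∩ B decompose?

First set merges to [2, 3), [4, 8), [19, 33), [44, 52).
A ∩ B = [2, 3), [4, 8), [27, 28), [50, 52).
That is 4 disjoint pieces.

4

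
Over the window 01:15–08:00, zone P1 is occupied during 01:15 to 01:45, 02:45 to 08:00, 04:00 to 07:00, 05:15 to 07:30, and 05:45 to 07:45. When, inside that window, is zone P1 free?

01:45–02:45

Covered (merged): 01:15–01:45, 02:45–08:00.
Gaps within 01:15–08:00: 01:45–02:45.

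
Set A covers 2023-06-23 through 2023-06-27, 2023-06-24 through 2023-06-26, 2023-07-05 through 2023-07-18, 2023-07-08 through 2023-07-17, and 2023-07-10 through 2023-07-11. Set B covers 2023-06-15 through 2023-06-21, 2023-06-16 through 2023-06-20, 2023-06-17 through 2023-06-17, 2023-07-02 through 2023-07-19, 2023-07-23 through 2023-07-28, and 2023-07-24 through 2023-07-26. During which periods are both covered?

First set merges to 2023-06-23 through 2023-06-27, 2023-07-05 through 2023-07-18.
Second set merges to 2023-06-15 through 2023-06-21, 2023-07-02 through 2023-07-19, 2023-07-23 through 2023-07-28.
2023-06-23 through 2023-06-27 falls entirely outside B.
2023-07-05 through 2023-07-18 overlaps B on 2023-07-05 through 2023-07-18.

2023-07-05 through 2023-07-18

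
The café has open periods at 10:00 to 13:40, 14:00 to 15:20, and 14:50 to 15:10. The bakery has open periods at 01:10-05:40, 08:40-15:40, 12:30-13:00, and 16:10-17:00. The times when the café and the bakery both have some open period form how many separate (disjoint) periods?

First set merges to 10:00–13:40, 14:00–15:20.
Second set merges to 01:10–05:40, 08:40–15:40, 16:10–17:00.
A ∩ B = 10:00–13:40, 14:00–15:20.
That is 2 disjoint pieces.

2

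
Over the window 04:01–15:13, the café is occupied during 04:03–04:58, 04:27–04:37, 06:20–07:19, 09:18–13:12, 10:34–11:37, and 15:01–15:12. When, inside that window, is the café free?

04:01–04:03, 04:58–06:20, 07:19–09:18, 13:12–15:01, 15:12–15:13

After merging, the occupied span is 04:03–04:58, 06:20–07:19, 09:18–13:12, 15:01–15:12.
Complement within 04:01–15:13: 04:01–04:03, 04:58–06:20, 07:19–09:18, 13:12–15:01, 15:12–15:13.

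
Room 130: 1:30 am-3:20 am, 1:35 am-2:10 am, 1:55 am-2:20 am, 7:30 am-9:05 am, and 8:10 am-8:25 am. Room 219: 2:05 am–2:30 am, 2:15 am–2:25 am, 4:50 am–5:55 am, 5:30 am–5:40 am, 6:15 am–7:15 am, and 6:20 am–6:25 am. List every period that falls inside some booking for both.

2:05 am-2:30 am

A, merged: 1:30 am-3:20 am, 7:30 am-9:05 am.
B, merged: 2:05 am-2:30 am, 4:50 am-5:55 am, 6:15 am-7:15 am.
1:30 am-3:20 am meets the second set on 2:05 am-2:30 am.
7:30 am-9:05 am: no overlap with the second set.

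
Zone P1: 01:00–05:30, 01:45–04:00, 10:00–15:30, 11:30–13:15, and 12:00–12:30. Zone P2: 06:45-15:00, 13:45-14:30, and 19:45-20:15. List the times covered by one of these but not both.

01:00–05:30, 06:45–10:00, 15:00–15:30, 19:45–20:15

Merge the first list: 01:00–05:30, 10:00–15:30.
Merge the second list: 06:45–15:00, 19:45–20:15.
Only in the first: 01:00–05:30, 15:00–15:30.
Only in the second: 06:45–10:00, 19:45–20:15.
Together these are the periods covered by exactly one.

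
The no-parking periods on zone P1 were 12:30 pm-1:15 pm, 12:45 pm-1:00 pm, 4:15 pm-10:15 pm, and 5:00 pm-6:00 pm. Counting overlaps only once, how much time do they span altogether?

6 h 45 min

Merged: 12:30 pm–1:15 pm, 4:15 pm–10:15 pm.
Lengths: 45 min + 6 h = 6 h 45 min.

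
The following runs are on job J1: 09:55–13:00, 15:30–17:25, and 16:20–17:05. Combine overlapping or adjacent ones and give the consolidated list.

15:30–17:25 is disjoint → start new block.
16:20–17:05 overlaps/touches 15:30–17:25 → extend to 15:30–17:25.

09:55–13:00, 15:30–17:25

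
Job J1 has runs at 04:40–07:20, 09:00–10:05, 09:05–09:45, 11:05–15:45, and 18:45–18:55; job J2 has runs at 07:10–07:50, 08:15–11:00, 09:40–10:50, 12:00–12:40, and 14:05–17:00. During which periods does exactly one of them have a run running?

Merge the first list: 04:40–07:20, 09:00–10:05, 11:05–15:45, 18:45–18:55.
Merge the second list: 07:10–07:50, 08:15–11:00, 12:00–12:40, 14:05–17:00.
Only in the first: 04:40–07:10, 11:05–12:00, 12:40–14:05, 18:45–18:55.
Only in the second: 07:20–07:50, 08:15–09:00, 10:05–11:00, 15:45–17:00.
Together these are the periods covered by exactly one.

04:40–07:10, 07:20–07:50, 08:15–09:00, 10:05–11:00, 11:05–12:00, 12:40–14:05, 15:45–17:00, 18:45–18:55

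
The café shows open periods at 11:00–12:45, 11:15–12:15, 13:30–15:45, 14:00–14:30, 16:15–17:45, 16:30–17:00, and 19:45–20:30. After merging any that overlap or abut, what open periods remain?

11:15-12:15 overlaps/touches 11:00-12:45 → extend to 11:00-12:45.
13:30-15:45 is disjoint → start new block.
14:00-14:30 overlaps/touches 13:30-15:45 → extend to 13:30-15:45.
16:15-17:45 is disjoint → start new block.
16:30-17:00 overlaps/touches 16:15-17:45 → extend to 16:15-17:45.
19:45-20:30 is disjoint → start new block.

11:00-12:45, 13:30-15:45, 16:15-17:45, 19:45-20:30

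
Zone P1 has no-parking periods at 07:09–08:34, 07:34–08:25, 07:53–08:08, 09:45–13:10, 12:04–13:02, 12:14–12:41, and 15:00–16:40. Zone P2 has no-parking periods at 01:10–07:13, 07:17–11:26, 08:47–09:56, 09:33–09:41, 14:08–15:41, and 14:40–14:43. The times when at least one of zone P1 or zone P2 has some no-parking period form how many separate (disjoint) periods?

2

First set merges to 07:09–08:34, 09:45–13:10, 15:00–16:40.
Second set merges to 01:10–07:13, 07:17–11:26, 14:08–15:41.
A ∪ B = 01:10–13:10, 14:08–16:40.
That is 2 disjoint pieces.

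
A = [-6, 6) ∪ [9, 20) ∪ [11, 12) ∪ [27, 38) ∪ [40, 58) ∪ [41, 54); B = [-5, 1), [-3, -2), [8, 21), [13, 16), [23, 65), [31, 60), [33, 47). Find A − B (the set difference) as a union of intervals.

[-6, -5) ∪ [1, 6)

First set merges to [-6, 6), [9, 20), [27, 38), [40, 58).
Second set merges to [-5, 1), [8, 21), [23, 65).
[-6, 6) minus B → [-6, -5), [1, 6).
[9, 20): fully covered by B → removed.
[27, 38): fully covered by B → removed.
[40, 58): fully covered by B → removed.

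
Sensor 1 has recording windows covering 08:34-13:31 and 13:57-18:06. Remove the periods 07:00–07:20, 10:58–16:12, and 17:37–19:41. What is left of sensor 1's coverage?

08:34–13:31 \ B = 08:34–10:58.
13:57–18:06 \ B = 16:12–17:37.

08:34–10:58, 16:12–17:37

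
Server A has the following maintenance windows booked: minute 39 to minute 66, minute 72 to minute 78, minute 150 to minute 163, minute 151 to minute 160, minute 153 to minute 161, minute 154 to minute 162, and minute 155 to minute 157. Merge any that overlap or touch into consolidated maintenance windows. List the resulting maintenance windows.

minute 39 to minute 66, minute 72 to minute 78, minute 150 to minute 163

minute 72 to minute 78 is disjoint → start new block.
minute 150 to minute 163 is disjoint → start new block.
minute 151 to minute 160 overlaps/touches minute 150 to minute 163 → extend to minute 150 to minute 163.
minute 153 to minute 161 overlaps/touches minute 150 to minute 163 → extend to minute 150 to minute 163.
minute 154 to minute 162 overlaps/touches minute 150 to minute 163 → extend to minute 150 to minute 163.
minute 155 to minute 157 overlaps/touches minute 150 to minute 163 → extend to minute 150 to minute 163.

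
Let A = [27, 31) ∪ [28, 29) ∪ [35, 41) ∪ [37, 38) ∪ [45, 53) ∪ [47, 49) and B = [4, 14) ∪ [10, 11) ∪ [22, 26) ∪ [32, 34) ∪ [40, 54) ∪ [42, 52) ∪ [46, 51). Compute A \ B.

A, merged: [27, 31), [35, 41), [45, 53).
B, merged: [4, 14), [22, 26), [32, 34), [40, 54).
[27, 31): no B overlap → unchanged.
[35, 41) minus B → [35, 40).
[45, 53): fully covered by B → removed.

[27, 31) ∪ [35, 40)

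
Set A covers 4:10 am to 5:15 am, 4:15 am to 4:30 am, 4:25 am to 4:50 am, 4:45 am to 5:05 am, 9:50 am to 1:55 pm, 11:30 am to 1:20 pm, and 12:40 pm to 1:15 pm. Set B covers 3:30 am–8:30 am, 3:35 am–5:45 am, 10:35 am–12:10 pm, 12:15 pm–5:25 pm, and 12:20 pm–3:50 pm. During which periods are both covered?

4:10 am–5:15 am, 10:35 am–12:10 pm, 12:15 pm–1:55 pm

First set merges to 4:10 am–5:15 am, 9:50 am–1:55 pm.
Second set merges to 3:30 am–8:30 am, 10:35 am–12:10 pm, 12:15 pm–5:25 pm.
4:10 am–5:15 am meets the second set on 4:10 am–5:15 am.
9:50 am–1:55 pm meets the second set on 10:35 am–12:10 pm, 12:15 pm–1:55 pm.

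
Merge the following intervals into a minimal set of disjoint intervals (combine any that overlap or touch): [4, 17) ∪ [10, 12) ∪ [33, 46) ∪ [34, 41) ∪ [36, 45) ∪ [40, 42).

[10, 12) overlaps/touches [4, 17) → extend to [4, 17).
[33, 46) is disjoint → start new block.
[34, 41) overlaps/touches [33, 46) → extend to [33, 46).
[36, 45) overlaps/touches [33, 46) → extend to [33, 46).
[40, 42) overlaps/touches [33, 46) → extend to [33, 46).

[4, 17) ∪ [33, 46)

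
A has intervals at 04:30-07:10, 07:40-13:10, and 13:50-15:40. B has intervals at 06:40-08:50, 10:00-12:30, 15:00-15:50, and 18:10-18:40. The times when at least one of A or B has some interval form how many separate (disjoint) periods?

3

A ∪ B = 04:30–13:10, 13:50–15:50, 18:10–18:40.
That is 3 disjoint pieces.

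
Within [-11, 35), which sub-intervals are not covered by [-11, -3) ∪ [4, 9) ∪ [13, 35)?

[-3, 4) ∪ [9, 13)

The merged coverage is [-11, -3), [4, 9), [13, 35).
Gaps within [-11, 35): [-3, 4), [9, 13).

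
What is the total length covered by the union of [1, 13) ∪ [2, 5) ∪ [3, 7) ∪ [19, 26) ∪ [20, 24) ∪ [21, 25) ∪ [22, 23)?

Merged: [1, 13), [19, 26).
Lengths: 12 + 7 = 19.

19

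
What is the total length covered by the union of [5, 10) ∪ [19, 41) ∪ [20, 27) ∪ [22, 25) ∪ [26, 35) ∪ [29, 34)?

Merged: [5, 10), [19, 41).
Lengths: 5 + 22 = 27.

27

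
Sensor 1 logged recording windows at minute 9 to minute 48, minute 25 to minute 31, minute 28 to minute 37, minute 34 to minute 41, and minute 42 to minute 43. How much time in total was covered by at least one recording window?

Merged: minute 9 to minute 48.
Length: 39 minutes.

39 minutes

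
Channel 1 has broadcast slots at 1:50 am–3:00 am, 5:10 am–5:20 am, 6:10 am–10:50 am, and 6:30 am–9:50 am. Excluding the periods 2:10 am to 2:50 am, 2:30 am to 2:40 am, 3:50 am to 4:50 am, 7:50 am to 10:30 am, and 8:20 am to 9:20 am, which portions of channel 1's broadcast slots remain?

Merge the first list: 1:50 am–3:00 am, 5:10 am–5:20 am, 6:10 am–10:50 am.
Merge the second list: 2:10 am–2:50 am, 3:50 am–4:50 am, 7:50 am–10:30 am.
1:50 am–3:00 am with B removed leaves 1:50 am–2:10 am, 2:50 am–3:00 am.
5:10 am–5:20 am is untouched.
6:10 am–10:50 am with B removed leaves 6:10 am–7:50 am, 10:30 am–10:50 am.

1:50 am–2:10 am, 2:50 am–3:00 am, 5:10 am–5:20 am, 6:10 am–7:50 am, 10:30 am–10:50 am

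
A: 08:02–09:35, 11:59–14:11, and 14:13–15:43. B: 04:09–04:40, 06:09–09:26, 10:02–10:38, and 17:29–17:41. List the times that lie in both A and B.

08:02-09:35 ∩ B → 08:02-09:26.
11:59-14:11 meets no B interval.
14:13-15:43 meets no B interval.

08:02-09:26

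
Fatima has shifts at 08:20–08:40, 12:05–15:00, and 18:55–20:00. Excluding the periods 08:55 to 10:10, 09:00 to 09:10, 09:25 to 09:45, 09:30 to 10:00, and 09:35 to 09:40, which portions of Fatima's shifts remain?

08:20–08:40, 12:05–15:00, 18:55–20:00

Second set merges to 08:55–10:10.
08:20–08:40 is untouched.
12:05–15:00 is untouched.
18:55–20:00 is untouched.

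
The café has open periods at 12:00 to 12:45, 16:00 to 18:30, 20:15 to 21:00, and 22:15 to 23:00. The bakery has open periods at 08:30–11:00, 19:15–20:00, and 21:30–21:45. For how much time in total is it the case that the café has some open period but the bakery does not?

A \ B = 12:00–12:45, 16:00–18:30, 20:15–21:00, 22:15–23:00.
Total: 45 min + 2 h 30 min + 45 min + 45 min = 4 h 45 min.

4 h 45 min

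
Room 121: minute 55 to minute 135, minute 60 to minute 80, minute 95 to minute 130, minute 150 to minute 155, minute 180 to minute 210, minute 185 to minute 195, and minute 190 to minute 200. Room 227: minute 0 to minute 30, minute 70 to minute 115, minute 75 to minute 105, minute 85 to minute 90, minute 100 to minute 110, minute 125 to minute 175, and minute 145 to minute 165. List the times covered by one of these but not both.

First set merges to minute 55 to minute 135, minute 150 to minute 155, minute 180 to minute 210.
Second set merges to minute 0 to minute 30, minute 70 to minute 115, minute 125 to minute 175.
Only in the first: minute 55 to minute 70, minute 115 to minute 125, minute 180 to minute 210.
Only in the second: minute 0 to minute 30, minute 135 to minute 150, minute 155 to minute 175.
Together these are the periods covered by exactly one.

minute 0 to minute 30, minute 55 to minute 70, minute 115 to minute 125, minute 135 to minute 150, minute 155 to minute 175, minute 180 to minute 210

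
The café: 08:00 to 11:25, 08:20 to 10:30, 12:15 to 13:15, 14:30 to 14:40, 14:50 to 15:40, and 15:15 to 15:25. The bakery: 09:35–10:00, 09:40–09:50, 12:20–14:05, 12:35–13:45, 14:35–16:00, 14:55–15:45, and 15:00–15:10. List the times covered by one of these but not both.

First set merges to 08:00–11:25, 12:15–13:15, 14:30–14:40, 14:50–15:40.
Second set merges to 09:35–10:00, 12:20–14:05, 14:35–16:00.
A \ B = 08:00–09:35, 10:00–11:25, 12:15–12:20, 14:30–14:35.
B \ A = 13:15–14:05, 14:40–14:50, 15:40–16:00.
Union of the two gives the symmetric difference.

08:00–09:35, 10:00–11:25, 12:15–12:20, 13:15–14:05, 14:30–14:35, 14:40–14:50, 15:40–16:00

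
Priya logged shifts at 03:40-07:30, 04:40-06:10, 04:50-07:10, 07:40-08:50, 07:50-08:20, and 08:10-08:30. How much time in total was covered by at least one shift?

5 h

Merged: 03:40-07:30, 07:40-08:50.
Lengths: 3 h 50 min + 1 h 10 min = 5 h.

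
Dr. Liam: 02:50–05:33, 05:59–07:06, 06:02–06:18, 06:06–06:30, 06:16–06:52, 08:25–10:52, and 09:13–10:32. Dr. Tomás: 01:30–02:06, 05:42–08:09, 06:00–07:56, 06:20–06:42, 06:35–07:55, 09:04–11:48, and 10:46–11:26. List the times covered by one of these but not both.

Merge the first list: 02:50–05:33, 05:59–07:06, 08:25–10:52.
Merge the second list: 01:30–02:06, 05:42–08:09, 09:04–11:48.
A but not B: 02:50–05:33, 08:25–09:04.
B but not A: 01:30–02:06, 05:42–05:59, 07:06–08:09, 10:52–11:48.
Combining gives A △ B.

01:30–02:06, 02:50–05:33, 05:42–05:59, 07:06–08:09, 08:25–09:04, 10:52–11:48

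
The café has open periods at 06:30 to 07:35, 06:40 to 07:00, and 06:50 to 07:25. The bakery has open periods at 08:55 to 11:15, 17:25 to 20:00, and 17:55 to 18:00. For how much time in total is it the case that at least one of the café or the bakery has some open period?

6 h

A, merged: 06:30-07:35.
B, merged: 08:55-11:15, 17:25-20:00.
A ∪ B = 06:30-07:35, 08:55-11:15, 17:25-20:00.
Total: 1 h 5 min + 2 h 20 min + 2 h 35 min = 6 h.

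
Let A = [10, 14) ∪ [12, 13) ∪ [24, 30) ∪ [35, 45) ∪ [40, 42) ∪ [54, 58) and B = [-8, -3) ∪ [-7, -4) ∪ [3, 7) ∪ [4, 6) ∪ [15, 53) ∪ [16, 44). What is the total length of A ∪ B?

55

A, merged: [10, 14), [24, 30), [35, 45), [54, 58).
B, merged: [-8, -3), [3, 7), [15, 53).
A ∪ B = [-8, -3), [3, 7), [10, 14), [15, 53), [54, 58).
Total: 5 + 4 + 4 + 38 + 4 = 55.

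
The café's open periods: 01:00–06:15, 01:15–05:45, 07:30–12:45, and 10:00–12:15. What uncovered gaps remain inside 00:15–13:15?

After merging, the occupied span is 01:00–06:15, 07:30–12:45.
Gaps within 00:15–13:15: 00:15–01:00, 06:15–07:30, 12:45–13:15.

00:15–01:00, 06:15–07:30, 12:45–13:15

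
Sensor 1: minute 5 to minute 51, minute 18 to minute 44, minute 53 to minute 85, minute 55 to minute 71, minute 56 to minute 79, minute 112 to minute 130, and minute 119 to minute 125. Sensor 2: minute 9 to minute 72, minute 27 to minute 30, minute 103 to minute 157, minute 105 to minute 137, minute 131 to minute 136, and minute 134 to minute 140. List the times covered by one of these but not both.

minute 5 to minute 9, minute 51 to minute 53, minute 72 to minute 85, minute 103 to minute 112, minute 130 to minute 157

First set merges to minute 5 to minute 51, minute 53 to minute 85, minute 112 to minute 130.
Second set merges to minute 9 to minute 72, minute 103 to minute 157.
A \ B = minute 5 to minute 9, minute 72 to minute 85.
B \ A = minute 51 to minute 53, minute 103 to minute 112, minute 130 to minute 157.
Union of the two gives the symmetric difference.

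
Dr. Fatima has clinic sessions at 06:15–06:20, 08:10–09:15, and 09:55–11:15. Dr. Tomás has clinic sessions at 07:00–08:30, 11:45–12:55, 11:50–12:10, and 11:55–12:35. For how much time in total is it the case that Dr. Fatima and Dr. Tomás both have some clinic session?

20 min

Merge the second list: 07:00–08:30, 11:45–12:55.
A ∩ B = 08:10–08:30.
Total: 20 min.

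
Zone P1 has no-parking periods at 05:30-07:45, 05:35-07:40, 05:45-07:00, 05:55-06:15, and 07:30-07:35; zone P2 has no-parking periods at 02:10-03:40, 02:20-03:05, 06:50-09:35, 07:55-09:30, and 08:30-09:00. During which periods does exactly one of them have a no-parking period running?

02:10–03:40, 05:30–06:50, 07:45–09:35

First set merges to 05:30–07:45.
Second set merges to 02:10–03:40, 06:50–09:35.
Only in the first: 05:30–06:50.
Only in the second: 02:10–03:40, 07:45–09:35.
Together these are the periods covered by exactly one.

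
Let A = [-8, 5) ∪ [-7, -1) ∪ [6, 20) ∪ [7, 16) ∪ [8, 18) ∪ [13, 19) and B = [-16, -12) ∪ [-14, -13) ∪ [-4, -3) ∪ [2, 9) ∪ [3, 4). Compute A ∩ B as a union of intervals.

[-4, -3) ∪ [2, 5) ∪ [6, 9)

Merge the first list: [-8, 5), [6, 20).
Merge the second list: [-16, -12), [-4, -3), [2, 9).
[-8, 5) meets the second set on [-4, -3), [2, 5).
[6, 20) meets the second set on [6, 9).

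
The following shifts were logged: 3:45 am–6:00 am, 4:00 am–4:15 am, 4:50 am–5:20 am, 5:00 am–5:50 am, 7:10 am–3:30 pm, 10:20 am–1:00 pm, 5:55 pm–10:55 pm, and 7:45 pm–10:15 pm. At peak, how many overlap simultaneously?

3

Walk the sorted start/end points keeping a running depth.
The depth first hits 3 at 5:00 am.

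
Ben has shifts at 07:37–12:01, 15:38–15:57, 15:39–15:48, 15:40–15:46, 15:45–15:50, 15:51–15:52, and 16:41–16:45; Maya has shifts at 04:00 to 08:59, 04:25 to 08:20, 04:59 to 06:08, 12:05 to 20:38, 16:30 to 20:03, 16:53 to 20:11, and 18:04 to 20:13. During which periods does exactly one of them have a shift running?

04:00–07:37, 08:59–12:01, 12:05–15:38, 15:57–16:41, 16:45–20:38

Merge the first list: 07:37–12:01, 15:38–15:57, 16:41–16:45.
Merge the second list: 04:00–08:59, 12:05–20:38.
A but not B: 08:59–12:01.
B but not A: 04:00–07:37, 12:05–15:38, 15:57–16:41, 16:45–20:38.
Combining gives A △ B.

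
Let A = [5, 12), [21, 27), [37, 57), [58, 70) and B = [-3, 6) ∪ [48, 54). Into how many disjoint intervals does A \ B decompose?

A \ B = [6, 12), [21, 27), [37, 48), [54, 57), [58, 70).
That is 5 disjoint pieces.

5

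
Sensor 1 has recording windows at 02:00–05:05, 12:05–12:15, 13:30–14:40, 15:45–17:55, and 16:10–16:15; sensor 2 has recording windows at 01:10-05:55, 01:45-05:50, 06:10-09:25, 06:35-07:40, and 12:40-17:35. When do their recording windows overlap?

A, merged: 02:00–05:05, 12:05–12:15, 13:30–14:40, 15:45–17:55.
B, merged: 01:10–05:55, 06:10–09:25, 12:40–17:35.
02:00–05:05 meets the second set on 02:00–05:05.
12:05–12:15: no overlap with the second set.
13:30–14:40 meets the second set on 13:30–14:40.
15:45–17:55 meets the second set on 15:45–17:35.

02:00–05:05, 13:30–14:40, 15:45–17:35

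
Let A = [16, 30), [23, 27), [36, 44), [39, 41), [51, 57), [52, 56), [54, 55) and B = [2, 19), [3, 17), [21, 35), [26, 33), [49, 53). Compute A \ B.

First set merges to [16, 30), [36, 44), [51, 57).
Second set merges to [2, 19), [21, 35), [49, 53).
[16, 30) minus B → [19, 21).
[36, 44): no B overlap → unchanged.
[51, 57) minus B → [53, 57).

[19, 21) ∪ [36, 44) ∪ [53, 57)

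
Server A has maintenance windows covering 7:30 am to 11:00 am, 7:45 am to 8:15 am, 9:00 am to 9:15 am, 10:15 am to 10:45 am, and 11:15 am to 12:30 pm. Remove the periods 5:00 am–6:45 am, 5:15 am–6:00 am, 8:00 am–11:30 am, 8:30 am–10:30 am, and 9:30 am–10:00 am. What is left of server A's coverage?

Merge the first list: 7:30 am-11:00 am, 11:15 am-12:30 pm.
Merge the second list: 5:00 am-6:45 am, 8:00 am-11:30 am.
7:30 am-11:00 am \ B = 7:30 am-8:00 am.
11:15 am-12:30 pm \ B = 11:30 am-12:30 pm.

7:30 am-8:00 am, 11:30 am-12:30 pm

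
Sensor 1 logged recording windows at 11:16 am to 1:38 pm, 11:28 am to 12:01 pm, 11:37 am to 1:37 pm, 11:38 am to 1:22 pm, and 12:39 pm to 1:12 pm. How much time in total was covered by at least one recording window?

Merged: 11:16 am-1:38 pm.
Length: 2 h 22 min.

2 h 22 min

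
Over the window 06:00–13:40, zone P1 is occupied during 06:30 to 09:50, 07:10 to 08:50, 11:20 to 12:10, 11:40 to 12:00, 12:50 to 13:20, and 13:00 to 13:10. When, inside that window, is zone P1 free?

The merged coverage is 06:30-09:50, 11:20-12:10, 12:50-13:20.
Gaps within 06:00-13:40: 06:00-06:30, 09:50-11:20, 12:10-12:50, 13:20-13:40.

06:00-06:30, 09:50-11:20, 12:10-12:50, 13:20-13:40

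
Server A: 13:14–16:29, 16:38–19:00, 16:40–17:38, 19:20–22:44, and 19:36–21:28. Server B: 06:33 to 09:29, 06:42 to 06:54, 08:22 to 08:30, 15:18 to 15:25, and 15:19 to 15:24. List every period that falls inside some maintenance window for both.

15:18–15:25

First set merges to 13:14–16:29, 16:38–19:00, 19:20–22:44.
Second set merges to 06:33–09:29, 15:18–15:25.
13:14–16:29 ∩ B → 15:18–15:25.
16:38–19:00 meets no B interval.
19:20–22:44 meets no B interval.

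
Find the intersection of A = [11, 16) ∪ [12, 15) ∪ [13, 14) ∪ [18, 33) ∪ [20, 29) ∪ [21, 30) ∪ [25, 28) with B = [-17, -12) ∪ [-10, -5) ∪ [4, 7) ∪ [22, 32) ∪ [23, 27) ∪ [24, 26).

[22, 32)

Merge the first list: [11, 16), [18, 33).
Merge the second list: [-17, -12), [-10, -5), [4, 7), [22, 32).
[11, 16): no overlap with the second set.
[18, 33) meets the second set on [22, 32).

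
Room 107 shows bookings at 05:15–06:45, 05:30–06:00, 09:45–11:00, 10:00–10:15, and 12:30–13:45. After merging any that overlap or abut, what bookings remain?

05:15-06:45, 09:45-11:00, 12:30-13:45

05:30-06:00 overlaps/touches 05:15-06:45 → extend to 05:15-06:45.
09:45-11:00 is disjoint → start new block.
10:00-10:15 overlaps/touches 09:45-11:00 → extend to 09:45-11:00.
12:30-13:45 is disjoint → start new block.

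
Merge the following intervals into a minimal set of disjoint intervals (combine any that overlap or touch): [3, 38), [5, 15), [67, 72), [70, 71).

[5, 15) overlaps/touches [3, 38) → extend to [3, 38).
[67, 72) is disjoint → start new block.
[70, 71) overlaps/touches [67, 72) → extend to [67, 72).

[3, 38) ∪ [67, 72)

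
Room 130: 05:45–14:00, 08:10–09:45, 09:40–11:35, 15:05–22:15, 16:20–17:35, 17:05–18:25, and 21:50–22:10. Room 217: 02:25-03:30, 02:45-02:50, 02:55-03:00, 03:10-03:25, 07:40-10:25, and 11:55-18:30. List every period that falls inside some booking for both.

07:40-10:25, 11:55-14:00, 15:05-18:30

Merge the first list: 05:45-14:00, 15:05-22:15.
Merge the second list: 02:25-03:30, 07:40-10:25, 11:55-18:30.
05:45-14:00 overlaps B on 07:40-10:25, 11:55-14:00.
15:05-22:15 overlaps B on 15:05-18:30.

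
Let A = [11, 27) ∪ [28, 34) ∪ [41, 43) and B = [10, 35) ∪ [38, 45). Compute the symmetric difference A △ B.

A but not B: none.
B but not A: [10, 11), [27, 28), [34, 35), [38, 41), [43, 45).
Combining gives A △ B.

[10, 11) ∪ [27, 28) ∪ [34, 35) ∪ [38, 41) ∪ [43, 45)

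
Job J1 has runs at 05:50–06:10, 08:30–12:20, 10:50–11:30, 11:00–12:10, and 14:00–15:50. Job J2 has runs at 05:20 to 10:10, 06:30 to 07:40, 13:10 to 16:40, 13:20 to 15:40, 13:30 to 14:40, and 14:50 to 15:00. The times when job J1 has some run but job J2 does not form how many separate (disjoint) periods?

1

First set merges to 05:50–06:10, 08:30–12:20, 14:00–15:50.
Second set merges to 05:20–10:10, 13:10–16:40.
A \ B = 10:10–12:20.
That is 1 disjoint piece.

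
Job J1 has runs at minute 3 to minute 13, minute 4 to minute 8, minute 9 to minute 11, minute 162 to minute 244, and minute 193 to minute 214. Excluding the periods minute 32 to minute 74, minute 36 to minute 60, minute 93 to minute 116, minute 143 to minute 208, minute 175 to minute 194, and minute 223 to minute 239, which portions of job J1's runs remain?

Merge the first list: minute 3 to minute 13, minute 162 to minute 244.
Merge the second list: minute 32 to minute 74, minute 93 to minute 116, minute 143 to minute 208, minute 223 to minute 239.
minute 3 to minute 13: no B overlap → unchanged.
minute 162 to minute 244 minus B → minute 208 to minute 223, minute 239 to minute 244.

minute 3 to minute 13, minute 208 to minute 223, minute 239 to minute 244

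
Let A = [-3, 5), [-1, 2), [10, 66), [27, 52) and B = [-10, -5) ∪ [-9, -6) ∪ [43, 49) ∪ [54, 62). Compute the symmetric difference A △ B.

Merge the first list: [-3, 5), [10, 66).
Merge the second list: [-10, -5), [43, 49), [54, 62).
A but not B: [-3, 5), [10, 43), [49, 54), [62, 66).
B but not A: [-10, -5).
Combining gives A △ B.

[-10, -5) ∪ [-3, 5) ∪ [10, 43) ∪ [49, 54) ∪ [62, 66)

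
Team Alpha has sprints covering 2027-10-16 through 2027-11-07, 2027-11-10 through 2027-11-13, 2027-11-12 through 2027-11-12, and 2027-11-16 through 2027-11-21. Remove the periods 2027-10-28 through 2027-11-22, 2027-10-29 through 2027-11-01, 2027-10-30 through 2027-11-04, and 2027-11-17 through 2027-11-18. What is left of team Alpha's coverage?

2027-10-16 through 2027-10-27

First set merges to 2027-10-16 through 2027-11-07, 2027-11-10 through 2027-11-13, 2027-11-16 through 2027-11-21.
Second set merges to 2027-10-28 through 2027-11-22.
2027-10-16 through 2027-11-07 with B removed leaves 2027-10-16 through 2027-10-27.
2027-11-10 through 2027-11-13 lies entirely inside B → drops out.
2027-11-16 through 2027-11-21 lies entirely inside B → drops out.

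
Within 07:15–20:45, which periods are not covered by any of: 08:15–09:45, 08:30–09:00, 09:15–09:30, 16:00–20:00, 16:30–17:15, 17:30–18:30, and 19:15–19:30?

The merged coverage is 08:15-09:45, 16:00-20:00.
Complement within 07:15-20:45: 07:15-08:15, 09:45-16:00, 20:00-20:45.

07:15-08:15, 09:45-16:00, 20:00-20:45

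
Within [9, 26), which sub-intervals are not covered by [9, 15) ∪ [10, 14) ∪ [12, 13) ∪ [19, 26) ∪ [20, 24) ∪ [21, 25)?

[15, 19)

After merging, the occupied span is [9, 15), [19, 26).
Gaps within [9, 26): [15, 19).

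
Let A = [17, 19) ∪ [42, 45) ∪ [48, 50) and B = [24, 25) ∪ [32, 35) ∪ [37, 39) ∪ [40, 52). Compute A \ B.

[17, 19): nothing removed.
[42, 45): entirely removed.
[48, 50): entirely removed.

[17, 19)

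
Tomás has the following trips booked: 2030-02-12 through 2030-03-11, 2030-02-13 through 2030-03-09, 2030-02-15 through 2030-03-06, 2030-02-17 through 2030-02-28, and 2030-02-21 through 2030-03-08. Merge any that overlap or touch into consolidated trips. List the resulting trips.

2030-02-13 through 2030-03-09 overlaps/touches 2030-02-12 through 2030-03-11 → extend to 2030-02-12 through 2030-03-11.
2030-02-15 through 2030-03-06 overlaps/touches 2030-02-12 through 2030-03-11 → extend to 2030-02-12 through 2030-03-11.
2030-02-17 through 2030-02-28 overlaps/touches 2030-02-12 through 2030-03-11 → extend to 2030-02-12 through 2030-03-11.
2030-02-21 through 2030-03-08 overlaps/touches 2030-02-12 through 2030-03-11 → extend to 2030-02-12 through 2030-03-11.

2030-02-12 through 2030-03-11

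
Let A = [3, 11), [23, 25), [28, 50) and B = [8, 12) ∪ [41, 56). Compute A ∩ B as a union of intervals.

[8, 11) ∪ [41, 50)

[3, 11) ∩ B → [8, 11).
[23, 25) meets no B interval.
[28, 50) ∩ B → [41, 50).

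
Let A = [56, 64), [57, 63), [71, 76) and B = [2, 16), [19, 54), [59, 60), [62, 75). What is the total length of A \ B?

Merge the first list: [56, 64), [71, 76).
A \ B = [56, 59), [60, 62), [75, 76).
Total: 3 + 2 + 1 = 6.

6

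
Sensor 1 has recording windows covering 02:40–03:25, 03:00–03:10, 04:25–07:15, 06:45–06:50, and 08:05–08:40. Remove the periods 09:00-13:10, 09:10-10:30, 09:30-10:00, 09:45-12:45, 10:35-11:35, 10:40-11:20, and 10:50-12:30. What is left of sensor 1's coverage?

Merge the first list: 02:40-03:25, 04:25-07:15, 08:05-08:40.
Merge the second list: 09:00-13:10.
02:40-03:25 is untouched.
04:25-07:15 is untouched.
08:05-08:40 is untouched.

02:40-03:25, 04:25-07:15, 08:05-08:40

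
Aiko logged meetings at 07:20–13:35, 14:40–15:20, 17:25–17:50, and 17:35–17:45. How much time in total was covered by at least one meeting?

7 h 20 min

Merged: 07:20-13:35, 14:40-15:20, 17:25-17:50.
Lengths: 6 h 15 min + 40 min + 25 min = 7 h 20 min.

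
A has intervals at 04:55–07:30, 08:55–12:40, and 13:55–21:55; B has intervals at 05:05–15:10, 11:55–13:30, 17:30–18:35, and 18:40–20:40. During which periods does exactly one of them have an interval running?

04:55–05:05, 07:30–08:55, 12:40–13:55, 15:10–17:30, 18:35–18:40, 20:40–21:55

Merge the second list: 05:05–15:10, 17:30–18:35, 18:40–20:40.
Only in the first: 04:55–05:05, 15:10–17:30, 18:35–18:40, 20:40–21:55.
Only in the second: 07:30–08:55, 12:40–13:55.
Together these are the periods covered by exactly one.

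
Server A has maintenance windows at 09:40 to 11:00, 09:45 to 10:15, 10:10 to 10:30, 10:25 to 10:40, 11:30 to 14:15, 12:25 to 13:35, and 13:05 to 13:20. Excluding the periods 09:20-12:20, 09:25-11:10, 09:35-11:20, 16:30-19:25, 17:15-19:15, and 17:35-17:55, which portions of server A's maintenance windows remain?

12:20–14:15

Merge the first list: 09:40–11:00, 11:30–14:15.
Merge the second list: 09:20–12:20, 16:30–19:25.
09:40–11:00: fully covered by B → removed.
11:30–14:15 minus B → 12:20–14:15.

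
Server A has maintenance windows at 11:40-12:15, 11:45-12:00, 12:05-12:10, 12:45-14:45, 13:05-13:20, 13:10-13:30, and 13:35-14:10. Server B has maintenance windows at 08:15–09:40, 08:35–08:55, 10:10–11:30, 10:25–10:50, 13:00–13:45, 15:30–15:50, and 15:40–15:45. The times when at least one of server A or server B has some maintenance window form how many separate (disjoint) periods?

5

Merge the first list: 11:40–12:15, 12:45–14:45.
Merge the second list: 08:15–09:40, 10:10–11:30, 13:00–13:45, 15:30–15:50.
A ∪ B = 08:15–09:40, 10:10–11:30, 11:40–12:15, 12:45–14:45, 15:30–15:50.
That is 5 disjoint pieces.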